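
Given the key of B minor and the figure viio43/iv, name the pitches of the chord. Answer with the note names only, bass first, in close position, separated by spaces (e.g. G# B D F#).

A C D# F#

The slash marks an applied leading-tone chord: viio of iv. In B minor, iv is E, so the leading tone to it is D#, a half step below.
Building a fully diminished seventh chord on D# gives D#-F#-A-C.
The figured bass 43 indicates second inversion, placing the fifth (A) in the bass: A-C-D#-F#.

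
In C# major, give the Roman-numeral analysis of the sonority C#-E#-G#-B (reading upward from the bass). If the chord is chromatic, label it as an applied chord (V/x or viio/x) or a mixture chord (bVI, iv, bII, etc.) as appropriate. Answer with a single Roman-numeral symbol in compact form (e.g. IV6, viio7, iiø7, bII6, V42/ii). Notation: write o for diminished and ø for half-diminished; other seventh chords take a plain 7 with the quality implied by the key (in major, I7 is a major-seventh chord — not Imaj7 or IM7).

V7/IV

Stacked in thirds the chord is C#-E#-G#-B: a dominant seventh chord on C#.
C# is not a diatonic chord root with this quality in C# major, but it lies a perfect fifth above F# (IV), so the chord functions as an applied dominant of IV.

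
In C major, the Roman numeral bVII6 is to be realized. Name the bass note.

bVII in C major has root Bb; the chord is Bb-D-F.
The figure 6 means first inversion — the third is in the bass.

D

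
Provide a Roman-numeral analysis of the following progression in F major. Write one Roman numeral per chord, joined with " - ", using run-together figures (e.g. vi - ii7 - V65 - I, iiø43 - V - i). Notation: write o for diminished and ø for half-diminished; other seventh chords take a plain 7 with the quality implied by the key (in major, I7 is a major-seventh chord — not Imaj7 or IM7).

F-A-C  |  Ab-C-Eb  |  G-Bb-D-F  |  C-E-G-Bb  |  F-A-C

F-A-C: major triad on F = scale degree 1 → I.
Ab-C-Eb: Ab with this quality isn't in the key; it's bIII, borrowed from the parallel minor.
G-Bb-D-F: root G is the supertonic; minor seventh chord there is ii7.
C-E-G-Bb has root C, degree 5 in F major, so V7.
F-A-C: major triad on F = scale degree 1 → I.

I - bIII - ii7 - V7 - I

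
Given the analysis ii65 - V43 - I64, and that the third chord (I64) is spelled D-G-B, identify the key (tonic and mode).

The anchor chord is a major triad on G, labeled I64.
If G is scale degree 1 and the mode makes that degree carry a major triad, the tonic is G and the mode is major.

G major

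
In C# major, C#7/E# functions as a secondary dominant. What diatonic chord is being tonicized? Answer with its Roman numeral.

The chord is a dominant seventh chord on C#.
A dominant resolves down a perfect fifth: C# → F#. In C# major, F# is scale degree 4, i.e. IV.

IV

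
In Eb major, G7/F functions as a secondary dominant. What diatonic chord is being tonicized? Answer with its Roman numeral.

The chord is a dominant seventh chord on G.
A dominant resolves down a perfect fifth: G → C. In Eb major, C is scale degree 6, i.e. vi.

vi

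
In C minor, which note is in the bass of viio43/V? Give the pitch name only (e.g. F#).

C

The applied chord viio43/V is rooted on F#: F#-A-C-Eb.
The figure 43 means second inversion — the fifth is in the bass.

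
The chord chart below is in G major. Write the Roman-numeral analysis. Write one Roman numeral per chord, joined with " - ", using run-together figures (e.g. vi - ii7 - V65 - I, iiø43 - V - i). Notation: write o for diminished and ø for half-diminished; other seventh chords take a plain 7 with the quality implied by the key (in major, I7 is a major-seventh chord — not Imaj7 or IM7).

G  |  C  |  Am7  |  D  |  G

I - IV - ii7 - V - I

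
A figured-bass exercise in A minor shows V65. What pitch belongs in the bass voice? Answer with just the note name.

G#

V in A minor has root E; the chord is E-G#-B-D.
The figure 65 means first inversion — the third is in the bass.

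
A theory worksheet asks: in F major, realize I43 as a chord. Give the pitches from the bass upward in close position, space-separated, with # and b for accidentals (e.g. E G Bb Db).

C E F A

In F major, the first degree is F, and the diatonic chord built there is a major seventh chord.
That chord is spelled F-A-C-E.
The figured bass 43 indicates second inversion, placing the fifth (C) in the bass: C-E-F-A.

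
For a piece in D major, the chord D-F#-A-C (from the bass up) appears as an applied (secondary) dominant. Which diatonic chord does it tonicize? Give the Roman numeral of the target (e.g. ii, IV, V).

IV

The chord is a dominant seventh chord on D.
A dominant resolves down a perfect fifth: D → G. In D major, G is scale degree 4, i.e. IV.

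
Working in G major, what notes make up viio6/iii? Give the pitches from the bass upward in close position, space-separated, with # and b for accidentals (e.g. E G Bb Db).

C# E A#

viio6/iii is a secondary leading-tone chord. The target iii is B in G major; the applied chord is rooted a semitone below, on A#.
Building a diminished triad on A# gives A#-C#-E.
With the 6 figure the chord is in first inversion; from the bass C# upward in close position it reads C#-E-A#.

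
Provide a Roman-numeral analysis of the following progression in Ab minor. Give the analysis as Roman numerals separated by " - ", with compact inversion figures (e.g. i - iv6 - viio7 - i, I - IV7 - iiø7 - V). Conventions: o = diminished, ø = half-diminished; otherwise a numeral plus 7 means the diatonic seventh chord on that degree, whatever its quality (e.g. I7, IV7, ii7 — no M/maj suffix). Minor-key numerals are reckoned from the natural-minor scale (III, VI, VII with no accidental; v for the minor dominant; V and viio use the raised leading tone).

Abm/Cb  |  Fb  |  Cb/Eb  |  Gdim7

i6 - VI - III6 - viio7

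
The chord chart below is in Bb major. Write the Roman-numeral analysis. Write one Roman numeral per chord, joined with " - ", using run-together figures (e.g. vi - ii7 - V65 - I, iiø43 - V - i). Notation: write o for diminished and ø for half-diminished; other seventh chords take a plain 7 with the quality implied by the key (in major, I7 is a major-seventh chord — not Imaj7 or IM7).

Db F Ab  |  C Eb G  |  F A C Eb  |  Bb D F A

bIII - ii - V7 - I7

Db-F-Ab is non-diatonic — bIII, a mixture chord from Bb minor.
C-Eb-G: minor triad on C = scale degree 2 → ii.
F-A-C-Eb has root F, degree 5 in Bb major, so V7.
Bb-D-F-A: major seventh chord on Bb = scale degree 1 → I7.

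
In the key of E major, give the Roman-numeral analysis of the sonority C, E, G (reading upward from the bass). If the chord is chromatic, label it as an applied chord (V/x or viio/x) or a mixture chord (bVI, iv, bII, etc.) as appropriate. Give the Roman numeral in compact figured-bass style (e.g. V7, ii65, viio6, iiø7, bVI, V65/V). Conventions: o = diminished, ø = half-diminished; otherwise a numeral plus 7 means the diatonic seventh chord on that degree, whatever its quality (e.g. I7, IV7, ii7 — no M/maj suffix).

Stacked in thirds the chord is C-E-G: a major triad on C.
C is the lowered sixth degree of E major (diatonic 6 would be C#). This is a major triad on the lowered sixth degree, borrowed from the parallel minor.

bVI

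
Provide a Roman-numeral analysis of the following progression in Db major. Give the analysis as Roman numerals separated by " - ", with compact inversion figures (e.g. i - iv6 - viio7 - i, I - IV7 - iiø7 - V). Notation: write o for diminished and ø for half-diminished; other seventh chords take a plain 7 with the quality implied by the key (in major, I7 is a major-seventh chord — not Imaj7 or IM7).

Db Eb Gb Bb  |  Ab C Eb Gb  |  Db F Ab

ii42 - V7 - I

Db-Eb-Gb-Bb: root Eb is the supertonic; minor seventh chord there is ii42.
Ab-C-Eb-Gb: dominant seventh chord on Ab = scale degree 5 → V7.
Db-F-Ab has root Db, degree 1 in Db major, so I.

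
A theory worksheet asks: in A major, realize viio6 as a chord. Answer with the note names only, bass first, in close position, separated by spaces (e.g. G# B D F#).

The numeral's case and figure indicate a diminished triad. In A major its root, the seventh degree, is G#.
That chord is spelled G#-B-D.
The figured bass 6 indicates first inversion, placing the third (B) in the bass: B-D-G#.

B D G#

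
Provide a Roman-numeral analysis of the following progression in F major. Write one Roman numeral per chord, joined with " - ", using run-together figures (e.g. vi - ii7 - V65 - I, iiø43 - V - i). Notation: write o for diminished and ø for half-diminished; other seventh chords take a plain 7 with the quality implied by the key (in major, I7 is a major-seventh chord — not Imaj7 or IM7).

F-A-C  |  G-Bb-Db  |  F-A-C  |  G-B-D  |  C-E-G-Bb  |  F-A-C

F-A-C: major triad on F = scale degree 1 → I.
G-Bb-Db: diminished triad on G — chromatic; iio (borrowed from the parallel minor).
F-A-C has root F, degree 1 in F major, so I.
G-B-D: chromatic; G is V of V, so V/V.
C-E-G-Bb has root C, degree 5 in F major, so V7.
F-A-C: major triad on F = scale degree 1 → I.

I - iio - I - V/V - V7 - I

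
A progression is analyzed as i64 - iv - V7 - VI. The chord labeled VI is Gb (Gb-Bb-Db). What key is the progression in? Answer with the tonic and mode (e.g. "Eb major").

Bb minor

The anchor chord is a major triad on Gb, labeled VI.
Counting down 5 scale steps from Gb places the tonic on Bb; a major triad on degree 6 is diatonic only in minor.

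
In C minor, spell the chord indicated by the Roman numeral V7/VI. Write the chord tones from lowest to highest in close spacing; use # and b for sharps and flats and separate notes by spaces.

V7/VI is a secondary dominant — the dominant seventh of VI. VI in C minor is Ab, so the applied chord's root is Eb, a perfect fifth above.
Building a dominant seventh chord on Eb gives Eb-G-Bb-Db.

Eb G Bb Db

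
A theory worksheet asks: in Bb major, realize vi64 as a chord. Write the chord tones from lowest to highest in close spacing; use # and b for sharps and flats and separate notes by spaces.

D G Bb

The numeral's case and figure indicate a minor triad. In Bb major its root, scale degree 6, is G.
That chord is spelled G-Bb-D.
The figured bass 64 indicates second inversion, placing the fifth (D) in the bass: D-G-Bb.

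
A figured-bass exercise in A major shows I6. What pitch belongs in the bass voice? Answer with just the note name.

C#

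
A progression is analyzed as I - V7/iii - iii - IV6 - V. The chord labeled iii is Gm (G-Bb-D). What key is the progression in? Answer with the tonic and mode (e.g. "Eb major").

Eb major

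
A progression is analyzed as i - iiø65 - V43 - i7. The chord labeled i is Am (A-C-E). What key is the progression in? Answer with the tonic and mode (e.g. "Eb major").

The chord Am is a minor triad rooted on A; its label is i.
If A is scale degree 1 and the mode makes that degree carry a minor triad, the tonic is A and the mode is minor.

A minor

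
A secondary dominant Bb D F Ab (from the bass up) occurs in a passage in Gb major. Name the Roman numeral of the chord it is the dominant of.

vi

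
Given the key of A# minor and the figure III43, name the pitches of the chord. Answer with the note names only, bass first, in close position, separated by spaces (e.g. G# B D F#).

The numeral's case and figure indicate a major seventh chord. In A# minor its root, the mediant, is C#.
Stacking thirds from C# gives C#-E#-G#-B#.
The figured bass 43 indicates second inversion, placing the fifth (G#) in the bass: G#-B#-C#-E#.

G# B# C# E#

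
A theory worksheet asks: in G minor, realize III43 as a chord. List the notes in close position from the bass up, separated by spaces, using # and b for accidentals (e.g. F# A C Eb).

F A Bb D

In G minor, scale degree 3 is Bb, and the diatonic chord built there is a major seventh chord.
That chord is spelled Bb-D-F-A.
The figured bass 43 indicates second inversion, placing the fifth (F) in the bass: F-A-Bb-D.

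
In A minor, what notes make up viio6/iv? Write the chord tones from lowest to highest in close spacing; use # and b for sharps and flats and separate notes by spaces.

E G C#

viio6/iv is a secondary leading-tone chord. The target iv is D in A minor; the applied chord is rooted a semitone below, on C#.
Building a diminished triad on C# gives C#-E-G.
With the 6 figure the chord is in first inversion; from the bass E upward in close position it reads E-G-C#.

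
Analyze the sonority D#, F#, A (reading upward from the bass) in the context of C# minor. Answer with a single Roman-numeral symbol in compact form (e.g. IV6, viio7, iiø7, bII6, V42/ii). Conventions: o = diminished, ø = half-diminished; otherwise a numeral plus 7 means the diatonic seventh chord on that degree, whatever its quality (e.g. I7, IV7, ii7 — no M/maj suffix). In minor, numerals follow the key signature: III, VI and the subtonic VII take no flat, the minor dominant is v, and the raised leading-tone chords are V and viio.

iio

The pitches D#-F#-A form a diminished triad rooted on D#.
In C# minor, D# is the supertonic; the diatonic diminished triad there is iio.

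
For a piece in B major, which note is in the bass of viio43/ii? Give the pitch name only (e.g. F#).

The applied chord viio43/ii is rooted on B#: B#-D#-F#-A.
The figure 43 means second inversion — the fifth is in the bass.

F#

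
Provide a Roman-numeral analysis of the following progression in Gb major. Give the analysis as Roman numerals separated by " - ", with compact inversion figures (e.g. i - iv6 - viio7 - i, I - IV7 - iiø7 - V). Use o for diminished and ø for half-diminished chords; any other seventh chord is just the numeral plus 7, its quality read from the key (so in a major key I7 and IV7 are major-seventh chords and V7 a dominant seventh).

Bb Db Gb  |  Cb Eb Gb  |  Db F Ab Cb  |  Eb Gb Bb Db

Bb-Db-Gb has root Gb, degree 1 in Gb major, so I6.
Cb-Eb-Gb: root Cb is the subdominant; major triad there is IV.
Db-F-Ab-Cb: root Db is the dominant; dominant seventh chord there is V7.
Eb-Gb-Bb-Db: minor seventh chord on Eb = scale degree 6 → vi7.

I6 - IV - V7 - vi7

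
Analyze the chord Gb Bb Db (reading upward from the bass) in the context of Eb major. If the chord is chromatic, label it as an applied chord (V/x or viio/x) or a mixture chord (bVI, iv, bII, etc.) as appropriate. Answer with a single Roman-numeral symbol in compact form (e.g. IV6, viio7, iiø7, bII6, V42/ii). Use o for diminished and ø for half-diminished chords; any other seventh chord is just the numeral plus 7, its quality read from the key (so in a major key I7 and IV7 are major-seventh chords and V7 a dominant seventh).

Stacked in thirds the chord is Gb-Bb-Db: a major triad on Gb.
Gb is the lowered third degree of Eb major (diatonic 3 would be G). This is a major triad on the lowered third degree, borrowed from the parallel minor.

bIII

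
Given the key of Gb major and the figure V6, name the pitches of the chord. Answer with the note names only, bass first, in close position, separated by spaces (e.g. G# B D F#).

F Ab Db

The numeral's case and figure indicate a major triad. In Gb major its root, the dominant, is Db.
That chord is spelled Db-F-Ab.
With the 6 figure the chord is in first inversion; from the bass F upward in close position it reads F-Ab-Db.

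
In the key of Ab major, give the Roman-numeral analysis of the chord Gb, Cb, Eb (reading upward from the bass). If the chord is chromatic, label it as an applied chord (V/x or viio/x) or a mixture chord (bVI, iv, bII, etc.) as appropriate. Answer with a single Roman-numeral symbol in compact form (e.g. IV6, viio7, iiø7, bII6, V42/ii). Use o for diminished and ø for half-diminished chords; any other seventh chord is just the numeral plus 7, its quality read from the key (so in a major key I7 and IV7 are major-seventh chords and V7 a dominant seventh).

bIII64

The pitches Cb-Eb-Gb form a major triad rooted on Cb.
Cb is the lowered third degree of Ab major (diatonic 3 would be C). This is a major triad on the lowered third degree, borrowed from the parallel minor.
With Gb in the bass the chord is in second inversion, so the figured bass is 64.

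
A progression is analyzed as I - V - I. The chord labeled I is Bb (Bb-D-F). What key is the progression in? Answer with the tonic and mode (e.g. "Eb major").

The chord Bb is a major triad rooted on Bb; its label is I.
If Bb is scale degree 1 and the mode makes that degree carry a major triad, the tonic is Bb and the mode is major.

Bb major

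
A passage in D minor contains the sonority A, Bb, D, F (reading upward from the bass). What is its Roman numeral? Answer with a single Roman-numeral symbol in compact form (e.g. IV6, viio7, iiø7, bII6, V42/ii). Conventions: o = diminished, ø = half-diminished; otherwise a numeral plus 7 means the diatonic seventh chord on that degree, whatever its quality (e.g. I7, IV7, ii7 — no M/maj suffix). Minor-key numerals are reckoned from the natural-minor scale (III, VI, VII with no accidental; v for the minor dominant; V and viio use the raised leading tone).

Stacked in thirds the chord is Bb-D-F-A: a major seventh chord on Bb.
In D minor, Bb is the submediant; the diatonic major seventh chord there is VI7.
With A in the bass the chord is in third inversion, so the figured bass is 42.

VI42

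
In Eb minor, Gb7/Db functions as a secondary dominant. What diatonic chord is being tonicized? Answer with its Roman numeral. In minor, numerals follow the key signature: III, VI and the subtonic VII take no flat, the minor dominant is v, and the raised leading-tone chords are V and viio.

VI

The chord is a dominant seventh chord on Gb.
A dominant resolves down a perfect fifth: Gb → Cb. In Eb minor, Cb is scale degree 6, i.e. VI.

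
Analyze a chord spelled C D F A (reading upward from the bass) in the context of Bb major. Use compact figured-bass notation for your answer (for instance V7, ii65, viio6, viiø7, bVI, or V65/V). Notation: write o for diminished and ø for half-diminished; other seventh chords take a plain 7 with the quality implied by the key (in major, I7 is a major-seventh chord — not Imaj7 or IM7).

Stacked in thirds the chord is D-F-A-C: a minor seventh chord on D.
In Bb major, D is the mediant; the diatonic minor seventh chord there is iii7.
With C in the bass the chord is in third inversion, so the figured bass is 42.

iii42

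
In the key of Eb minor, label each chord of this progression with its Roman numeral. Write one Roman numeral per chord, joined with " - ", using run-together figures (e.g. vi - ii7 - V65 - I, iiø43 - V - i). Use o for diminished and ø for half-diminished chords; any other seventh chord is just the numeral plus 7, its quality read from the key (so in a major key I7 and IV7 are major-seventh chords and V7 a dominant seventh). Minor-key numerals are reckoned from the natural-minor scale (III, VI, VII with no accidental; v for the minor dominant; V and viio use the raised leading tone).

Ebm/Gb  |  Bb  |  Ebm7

i6 - V - i7

Ebm/Gb: root Eb is the tonic; minor triad there is i6.
Bb has root Bb, degree 5 in Eb minor, so V.
Ebm7: minor seventh chord on Eb = scale degree 1 → i7.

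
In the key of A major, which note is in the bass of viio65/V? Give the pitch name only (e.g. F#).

F#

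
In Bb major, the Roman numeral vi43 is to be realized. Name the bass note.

D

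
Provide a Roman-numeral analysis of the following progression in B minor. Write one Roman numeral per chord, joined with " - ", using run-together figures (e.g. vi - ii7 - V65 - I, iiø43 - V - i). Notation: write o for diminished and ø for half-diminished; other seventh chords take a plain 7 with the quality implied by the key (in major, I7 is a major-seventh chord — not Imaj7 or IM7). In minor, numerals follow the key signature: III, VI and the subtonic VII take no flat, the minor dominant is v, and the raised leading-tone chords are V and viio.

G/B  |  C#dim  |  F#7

G/B has root G, degree 6 in B minor, so VI6.
C#dim: diminished triad on C# = scale degree 2 → iio.
F#7: dominant seventh chord on F# = scale degree 5 → V7.

VI6 - iio - V7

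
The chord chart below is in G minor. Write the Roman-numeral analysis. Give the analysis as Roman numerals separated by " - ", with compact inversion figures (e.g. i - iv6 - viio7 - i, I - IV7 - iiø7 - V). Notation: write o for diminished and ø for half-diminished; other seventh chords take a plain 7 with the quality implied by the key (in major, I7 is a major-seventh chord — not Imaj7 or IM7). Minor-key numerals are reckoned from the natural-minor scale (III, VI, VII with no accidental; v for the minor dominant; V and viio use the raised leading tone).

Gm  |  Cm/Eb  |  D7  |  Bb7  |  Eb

i - iv6 - V7 - V7/VI - VI

Gm has root G, degree 1 in G minor, so i.
Cm/Eb: root C is the subdominant; minor triad there is iv6.
D7: root D is the dominant; dominant seventh chord there is V7.
Bb7: a dominant seventh chord on Bb, the applied dominant of VI → V7/VI.
Eb has root Eb, degree 6 in G minor, so VI.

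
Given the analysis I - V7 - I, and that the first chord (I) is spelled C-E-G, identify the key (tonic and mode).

C major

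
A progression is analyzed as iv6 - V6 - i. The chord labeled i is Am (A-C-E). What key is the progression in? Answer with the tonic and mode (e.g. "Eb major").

A minor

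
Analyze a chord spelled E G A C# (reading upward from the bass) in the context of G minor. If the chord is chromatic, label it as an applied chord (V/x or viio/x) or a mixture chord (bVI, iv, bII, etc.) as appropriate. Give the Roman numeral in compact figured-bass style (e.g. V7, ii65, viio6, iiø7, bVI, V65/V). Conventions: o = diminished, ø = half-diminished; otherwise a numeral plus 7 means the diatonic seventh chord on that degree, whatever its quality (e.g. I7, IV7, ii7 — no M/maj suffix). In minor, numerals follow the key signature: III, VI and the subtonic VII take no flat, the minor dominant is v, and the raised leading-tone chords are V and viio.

V43/V

The pitches A-C#-E-G form a dominant seventh chord rooted on A.
A is not a diatonic chord root with this quality in G minor, but it lies a perfect fifth above D (V), so the chord functions as an applied dominant of V.
With E in the bass the chord is in second inversion, so the figured bass is 43.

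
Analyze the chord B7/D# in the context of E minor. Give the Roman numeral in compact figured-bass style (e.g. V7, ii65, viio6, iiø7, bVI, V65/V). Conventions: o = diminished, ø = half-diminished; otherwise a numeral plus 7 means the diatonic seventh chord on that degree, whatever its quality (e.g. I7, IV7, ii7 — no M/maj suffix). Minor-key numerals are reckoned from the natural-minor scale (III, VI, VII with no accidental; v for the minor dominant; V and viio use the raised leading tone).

Stacked in thirds the chord is B-D#-F#-A: a dominant seventh chord on B.
In E minor, B is the dominant; the diatonic dominant seventh chord there is V7.
With D# in the bass the chord is in first inversion, so the figured bass is 65.

V65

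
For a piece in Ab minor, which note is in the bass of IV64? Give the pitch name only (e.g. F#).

Ab

IV in Ab minor has root Db; the chord is Db-F-Ab.
The figure 64 means second inversion — the fifth is in the bass.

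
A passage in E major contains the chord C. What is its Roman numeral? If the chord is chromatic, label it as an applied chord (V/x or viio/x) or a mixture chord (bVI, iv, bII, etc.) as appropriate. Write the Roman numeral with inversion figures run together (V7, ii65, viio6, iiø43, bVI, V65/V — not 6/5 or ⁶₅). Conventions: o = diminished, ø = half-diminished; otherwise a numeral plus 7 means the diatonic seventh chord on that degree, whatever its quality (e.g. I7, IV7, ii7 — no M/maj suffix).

The pitches C-E-G form a major triad rooted on C.
C is the lowered sixth degree of E major (diatonic 6 would be C#). This is a major triad on the lowered sixth degree, borrowed from the parallel minor.

bVI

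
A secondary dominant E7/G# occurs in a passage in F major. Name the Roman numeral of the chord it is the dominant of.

iii

The chord is a dominant seventh chord on E.
A dominant resolves down a perfect fifth: E → A. In F major, A is scale degree 3, i.e. iii.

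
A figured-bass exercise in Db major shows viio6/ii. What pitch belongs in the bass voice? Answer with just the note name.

F

The applied chord viio6/ii is rooted on D: D-F-Ab.
The figure 6 means first inversion — the third is in the bass.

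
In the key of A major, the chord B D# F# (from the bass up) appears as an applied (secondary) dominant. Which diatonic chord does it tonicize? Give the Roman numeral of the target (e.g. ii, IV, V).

The chord is a major triad on B.
A dominant resolves down a perfect fifth: B → E. In A major, E is scale degree 5, i.e. V.

V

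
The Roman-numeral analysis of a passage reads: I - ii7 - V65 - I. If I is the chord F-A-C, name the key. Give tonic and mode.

The chord F is a major triad rooted on F; its label is I.
If F is scale degree 1 and the mode makes that degree carry a major triad, the tonic is F and the mode is major.

F major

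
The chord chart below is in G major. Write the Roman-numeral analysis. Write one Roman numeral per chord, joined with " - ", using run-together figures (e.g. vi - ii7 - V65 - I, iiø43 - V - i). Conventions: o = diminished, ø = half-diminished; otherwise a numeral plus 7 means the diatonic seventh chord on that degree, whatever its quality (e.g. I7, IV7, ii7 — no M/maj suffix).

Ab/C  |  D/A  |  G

bII6 - V64 - I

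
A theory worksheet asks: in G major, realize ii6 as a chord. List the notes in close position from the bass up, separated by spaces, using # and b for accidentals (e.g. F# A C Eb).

C E A

The numeral's case and figure indicate a minor triad. In G major its root, the supertonic, is A.
Stacking thirds from A gives A-C-E.
With the 6 figure the chord is in first inversion; from the bass C upward in close position it reads C-E-A.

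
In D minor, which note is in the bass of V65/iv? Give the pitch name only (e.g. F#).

F#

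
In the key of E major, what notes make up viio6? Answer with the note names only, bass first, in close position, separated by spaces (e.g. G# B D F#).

F# A D#

In E major, the seventh degree is D#, and the diatonic chord built there is a diminished triad.
Stacking thirds from D# gives D#-F#-A.
The figured bass 6 indicates first inversion, placing the third (F#) in the bass: F#-A-D#.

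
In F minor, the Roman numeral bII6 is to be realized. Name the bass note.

bII in F minor has root Gb; the chord is Gb-Bb-Db.
The figure 6 means first inversion — the third is in the bass.

Bb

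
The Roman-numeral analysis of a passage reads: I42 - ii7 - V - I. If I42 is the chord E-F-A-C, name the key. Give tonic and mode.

I42 is given as E-F-A-C — a major seventh chord with root F.
If F is scale degree 1 and the mode makes that degree carry a major seventh chord, the tonic is F and the mode is major.

F major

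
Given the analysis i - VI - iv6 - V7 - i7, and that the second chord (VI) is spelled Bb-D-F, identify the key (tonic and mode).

D minor

The chord Bb is a major triad rooted on Bb; its label is VI.
Counting down 5 scale steps from Bb places the tonic on D; a major triad on degree 6 is diatonic only in minor.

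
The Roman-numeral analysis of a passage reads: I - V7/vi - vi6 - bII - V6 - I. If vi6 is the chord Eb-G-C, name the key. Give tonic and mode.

The anchor chord is a minor triad on C, labeled vi6.
If C is scale degree 6 and the mode makes that degree carry a minor triad, the tonic is Eb and the mode is major.

Eb major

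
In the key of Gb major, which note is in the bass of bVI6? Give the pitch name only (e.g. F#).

Gb

bVI in Gb major has root Ebb; the chord is Ebb-Gb-Bbb.
The figure 6 means first inversion — the third is in the bass.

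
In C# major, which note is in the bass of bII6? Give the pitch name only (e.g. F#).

bII in C# major has root D; the chord is D-F#-A.
The figure 6 means first inversion — the third is in the bass.

F#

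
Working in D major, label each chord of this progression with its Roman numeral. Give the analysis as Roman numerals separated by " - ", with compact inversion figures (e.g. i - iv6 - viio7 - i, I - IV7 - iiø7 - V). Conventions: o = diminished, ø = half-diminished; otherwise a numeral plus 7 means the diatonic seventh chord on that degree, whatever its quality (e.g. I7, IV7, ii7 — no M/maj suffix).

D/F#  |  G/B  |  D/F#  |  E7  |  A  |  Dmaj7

D/F# has root D, degree 1 in D major, so I6.
G/B: root G is the subdominant; major triad there is IV6.
D/F# has root D, degree 1 in D major, so I6.
E7: chromatic; E is V of V, so V7/V.
A: root A is the dominant; major triad there is V.
Dmaj7: root D is the tonic; major seventh chord there is I7.

I6 - IV6 - I6 - V7/V - V - I7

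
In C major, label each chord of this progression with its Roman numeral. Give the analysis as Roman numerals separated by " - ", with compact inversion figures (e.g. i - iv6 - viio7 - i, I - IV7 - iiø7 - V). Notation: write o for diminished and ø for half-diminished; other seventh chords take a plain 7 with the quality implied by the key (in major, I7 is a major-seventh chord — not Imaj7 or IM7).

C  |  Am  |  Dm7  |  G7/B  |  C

I - vi - ii7 - V65 - I

C: major triad on C = scale degree 1 → I.
Am: root A is the submediant; minor triad there is vi.
Dm7: root D is the supertonic; minor seventh chord there is ii7.
G7/B has root G, degree 5 in C major, so V65.
C has root C, degree 1 in C major, so I.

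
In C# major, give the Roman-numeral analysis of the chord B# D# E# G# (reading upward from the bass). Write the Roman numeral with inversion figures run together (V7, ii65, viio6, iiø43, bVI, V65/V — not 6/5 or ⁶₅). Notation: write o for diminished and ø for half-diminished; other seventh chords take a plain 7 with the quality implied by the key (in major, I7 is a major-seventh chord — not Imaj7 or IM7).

Stacked in thirds the chord is E#-G#-B#-D#: a minor seventh chord on E#.
In C# major, E# is the mediant; the diatonic minor seventh chord there is iii7.
With B# in the bass the chord is in second inversion, so the figured bass is 43.

iii43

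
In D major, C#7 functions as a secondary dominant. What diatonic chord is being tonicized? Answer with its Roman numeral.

iii

The chord is a dominant seventh chord on C#.
A dominant resolves down a perfect fifth: C# → F#. In D major, F# is scale degree 3, i.e. iii.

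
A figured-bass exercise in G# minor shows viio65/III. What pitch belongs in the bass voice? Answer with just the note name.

C#

The applied chord viio65/III is rooted on A#: A#-C#-E-G.
The figure 65 means first inversion — the third is in the bass.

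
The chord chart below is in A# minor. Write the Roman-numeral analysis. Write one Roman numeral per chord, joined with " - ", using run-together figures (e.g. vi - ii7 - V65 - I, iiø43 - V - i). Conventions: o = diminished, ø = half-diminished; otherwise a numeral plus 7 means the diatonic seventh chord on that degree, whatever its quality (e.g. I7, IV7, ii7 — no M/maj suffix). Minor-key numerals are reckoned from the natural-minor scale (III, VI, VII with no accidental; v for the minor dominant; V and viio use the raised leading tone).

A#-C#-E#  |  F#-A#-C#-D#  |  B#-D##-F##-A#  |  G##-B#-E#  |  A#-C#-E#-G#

i - iv65 - V7/V - V6 - i7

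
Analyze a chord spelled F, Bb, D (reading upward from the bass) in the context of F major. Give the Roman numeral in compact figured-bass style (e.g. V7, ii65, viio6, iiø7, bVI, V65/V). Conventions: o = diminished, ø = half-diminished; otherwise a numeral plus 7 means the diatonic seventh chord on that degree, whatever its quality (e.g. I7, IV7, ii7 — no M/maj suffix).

The pitches Bb-D-F form a major triad rooted on Bb.
Bb is scale degree 4 in F major, and a major triad on that degree is written IV.
With F in the bass the chord is in second inversion, so the figured bass is 64.

IV64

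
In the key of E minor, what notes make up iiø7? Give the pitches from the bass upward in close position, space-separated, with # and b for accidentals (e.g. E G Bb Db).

The numeral's case and figure indicate a half-diminished seventh chord. In E minor its root, scale degree 2, is F#.
That chord is spelled F#-A-C-E.

F# A C E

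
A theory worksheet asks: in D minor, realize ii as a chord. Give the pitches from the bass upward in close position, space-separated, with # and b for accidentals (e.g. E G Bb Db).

ii is the minor supertonic, borrowed from the parallel major (the Dorian ii). In D minor that root is E.
So the chord is E-G-B, a minor triad.

E G B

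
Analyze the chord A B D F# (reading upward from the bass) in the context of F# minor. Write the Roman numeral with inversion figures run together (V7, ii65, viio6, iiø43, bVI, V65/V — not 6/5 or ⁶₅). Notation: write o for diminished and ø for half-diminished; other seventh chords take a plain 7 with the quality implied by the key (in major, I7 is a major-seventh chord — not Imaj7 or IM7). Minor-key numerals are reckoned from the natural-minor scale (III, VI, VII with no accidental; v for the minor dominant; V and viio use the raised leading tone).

iv42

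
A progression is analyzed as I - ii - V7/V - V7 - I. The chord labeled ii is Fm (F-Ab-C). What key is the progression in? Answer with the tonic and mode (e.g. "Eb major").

ii is given as F-Ab-C — a minor triad with root F.
ii on F implies F is the supertonic; that puts the tonic at Eb, and the lowercase numeral fits major mode.

Eb major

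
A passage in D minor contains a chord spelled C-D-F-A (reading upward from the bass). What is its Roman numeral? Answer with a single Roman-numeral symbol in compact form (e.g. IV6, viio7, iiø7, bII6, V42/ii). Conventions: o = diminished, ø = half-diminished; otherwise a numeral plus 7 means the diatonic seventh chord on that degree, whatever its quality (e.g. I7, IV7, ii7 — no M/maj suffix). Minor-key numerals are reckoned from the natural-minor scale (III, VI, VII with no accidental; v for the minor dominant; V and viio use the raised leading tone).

i42

The pitches D-F-A-C form a minor seventh chord rooted on D.
In D minor, D is the tonic; the diatonic minor seventh chord there is i7.
With C in the bass the chord is in third inversion, so the figured bass is 42.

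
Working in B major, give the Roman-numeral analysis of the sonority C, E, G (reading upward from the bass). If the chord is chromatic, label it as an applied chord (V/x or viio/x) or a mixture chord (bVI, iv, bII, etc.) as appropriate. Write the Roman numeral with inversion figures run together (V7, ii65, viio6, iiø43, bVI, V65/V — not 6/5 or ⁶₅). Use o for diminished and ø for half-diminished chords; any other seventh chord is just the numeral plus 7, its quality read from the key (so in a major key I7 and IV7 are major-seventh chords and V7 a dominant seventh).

bII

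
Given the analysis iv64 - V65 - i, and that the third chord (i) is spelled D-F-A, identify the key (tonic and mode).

D minor

The anchor chord is a minor triad on D, labeled i.
If D is scale degree 1 and the mode makes that degree carry a minor triad, the tonic is D and the mode is minor.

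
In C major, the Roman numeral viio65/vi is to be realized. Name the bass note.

The applied chord viio65/vi is rooted on G#: G#-B-D-F.
The figure 65 means first inversion — the third is in the bass.

B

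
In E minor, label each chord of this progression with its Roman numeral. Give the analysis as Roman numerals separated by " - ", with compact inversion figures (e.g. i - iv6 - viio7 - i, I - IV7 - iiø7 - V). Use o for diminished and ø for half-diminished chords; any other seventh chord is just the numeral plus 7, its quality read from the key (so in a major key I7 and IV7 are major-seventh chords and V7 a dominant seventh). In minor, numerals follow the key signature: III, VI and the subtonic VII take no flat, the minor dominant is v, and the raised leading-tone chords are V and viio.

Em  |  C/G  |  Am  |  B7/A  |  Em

i - VI64 - iv - V42 - i

Em: minor triad on E = scale degree 1 → i.
C/G has root C, degree 6 in E minor, so VI64.
Am: minor triad on A = scale degree 4 → iv.
B7/A: dominant seventh chord on B = scale degree 5 → V42.
Em: minor triad on E = scale degree 1 → i.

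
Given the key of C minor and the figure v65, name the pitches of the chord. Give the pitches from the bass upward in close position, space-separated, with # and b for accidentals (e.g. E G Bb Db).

The numeral's case and figure indicate a minor seventh chord. In C minor its root, the dominant, is G.
That chord is spelled G-Bb-D-F.
The figured bass 65 indicates first inversion, placing the third (Bb) in the bass: Bb-D-F-G.

Bb D F G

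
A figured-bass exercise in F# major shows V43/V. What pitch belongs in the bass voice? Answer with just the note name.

D#

The applied chord V43/V is rooted on G#: G#-B#-D#-F#.
The figure 43 means second inversion — the fifth is in the bass.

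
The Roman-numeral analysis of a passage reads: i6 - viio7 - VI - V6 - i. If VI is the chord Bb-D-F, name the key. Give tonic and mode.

D minor

The chord Bb is a major triad rooted on Bb; its label is VI.
VI on Bb implies Bb is the submediant; that puts the tonic at D, and the uppercase numeral fits minor mode.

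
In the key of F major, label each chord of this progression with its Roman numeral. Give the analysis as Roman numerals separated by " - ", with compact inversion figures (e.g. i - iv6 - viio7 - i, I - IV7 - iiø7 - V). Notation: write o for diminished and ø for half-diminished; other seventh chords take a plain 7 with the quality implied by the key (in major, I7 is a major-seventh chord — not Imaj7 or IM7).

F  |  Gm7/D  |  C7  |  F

I - ii43 - V7 - I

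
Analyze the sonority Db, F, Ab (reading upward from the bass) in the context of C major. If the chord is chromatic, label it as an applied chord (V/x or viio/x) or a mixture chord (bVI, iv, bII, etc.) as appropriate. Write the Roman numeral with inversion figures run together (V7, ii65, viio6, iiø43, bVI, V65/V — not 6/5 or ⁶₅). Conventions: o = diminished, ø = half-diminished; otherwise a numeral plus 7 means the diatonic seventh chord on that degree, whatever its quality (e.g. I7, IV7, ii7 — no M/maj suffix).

The pitches Db-F-Ab form a major triad rooted on Db.
Db is the lowered second degree of C major (diatonic 2 would be D). This is the Neapolitan chord — a major triad on the lowered second degree.

bII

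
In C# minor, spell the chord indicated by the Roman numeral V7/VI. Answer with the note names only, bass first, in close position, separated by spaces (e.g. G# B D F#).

The slash means an applied dominant: we want the dominant of VI. In C# minor, VI is A major, and its dominant is built on E.
Building a dominant seventh chord on E gives E-G#-B-D.

E G# B D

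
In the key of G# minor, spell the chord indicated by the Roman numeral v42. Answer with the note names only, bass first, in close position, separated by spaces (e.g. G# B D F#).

In G# minor, scale degree 5 is D#, and the diatonic chord built there is a minor seventh chord.
Stacking thirds from D# gives D#-F#-A#-C#.
The figured bass 42 indicates third inversion, placing the seventh (C#) in the bass: C#-D#-F#-A#.

C# D# F# A#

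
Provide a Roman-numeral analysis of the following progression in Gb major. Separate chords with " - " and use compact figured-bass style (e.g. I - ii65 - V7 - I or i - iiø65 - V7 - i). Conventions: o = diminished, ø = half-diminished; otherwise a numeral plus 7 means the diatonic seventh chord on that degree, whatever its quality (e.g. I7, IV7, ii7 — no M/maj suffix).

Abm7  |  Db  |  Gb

ii7 - V - I

Abm7: root Ab is the supertonic; minor seventh chord there is ii7.
Db: root Db is the dominant; major triad there is V.
Gb: major triad on Gb = scale degree 1 → I.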